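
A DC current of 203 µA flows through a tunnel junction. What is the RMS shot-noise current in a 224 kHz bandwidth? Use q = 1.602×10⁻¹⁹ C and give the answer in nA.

3.82 nA

I_n = √(2qI·B)
2qI·B = 2 × 1.602×10⁻¹⁹ × 2.03×10⁻⁴ × 2.24×10⁵ = 1.46×10⁻¹⁷ A²
I_n = √(1.46×10⁻¹⁷) = 3.82×10⁻⁹ A = 3.82 nA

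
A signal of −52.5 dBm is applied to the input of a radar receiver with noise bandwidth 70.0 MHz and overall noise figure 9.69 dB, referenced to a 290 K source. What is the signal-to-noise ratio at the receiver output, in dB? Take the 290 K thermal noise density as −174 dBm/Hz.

Noise floor: N = −174 + 10 log₁₀(B) + NF
10 log₁₀(7.00×10⁷) = 78.45 dB
N = −174 + 78.45 + 9.69 = −85.86 dBm
SNR = P_sig − N = −52.5 − (−85.86) = 33.36 dB → 33.4 dB

33.4 dB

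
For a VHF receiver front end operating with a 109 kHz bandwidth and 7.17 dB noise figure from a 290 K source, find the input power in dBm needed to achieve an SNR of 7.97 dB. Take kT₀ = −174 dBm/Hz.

−108.5 dBm

Sensitivity = −174 + 10 log₁₀(B) + NF + SNR_min
= −174 + 50.37 + 7.17 + 7.97
= −108.49 dBm → −108.5 dBm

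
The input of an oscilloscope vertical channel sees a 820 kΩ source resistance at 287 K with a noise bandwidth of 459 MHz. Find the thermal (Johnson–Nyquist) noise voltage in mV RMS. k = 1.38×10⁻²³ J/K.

2.44 mV

V_n = √(4kTRB)
4kTRB = 4 × 1.38×10⁻²³ × 287 × 8.20×10⁵ × 4.59×10⁸ = 5.96×10⁻⁶ V²
V_n = √(5.96×10⁻⁶) = 2.44×10⁻³ V = 2.44 mV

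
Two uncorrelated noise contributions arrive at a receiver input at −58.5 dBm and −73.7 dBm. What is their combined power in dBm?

−58.4 dBm

Convert to linear, add, convert back:
P₁ = 1.41×10⁻⁹ W, P₂ = 4.27×10⁻¹¹ W
P_tot = 1.46×10⁻⁹ W → 10 log₁₀(P_tot / 10⁻³) = −58.4 dBm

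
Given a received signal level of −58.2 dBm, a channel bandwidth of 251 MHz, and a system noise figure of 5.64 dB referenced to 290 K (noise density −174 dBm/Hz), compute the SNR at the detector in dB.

26.2 dB

Noise floor: N = −174 + 10 log₁₀(B) + NF
10 log₁₀(2.51×10⁸) = 84 dB
N = −174 + 84 + 5.64 = −84.36 dBm
SNR = P_sig − N = −58.2 − (−84.36) = 26.16 dB → 26.2 dB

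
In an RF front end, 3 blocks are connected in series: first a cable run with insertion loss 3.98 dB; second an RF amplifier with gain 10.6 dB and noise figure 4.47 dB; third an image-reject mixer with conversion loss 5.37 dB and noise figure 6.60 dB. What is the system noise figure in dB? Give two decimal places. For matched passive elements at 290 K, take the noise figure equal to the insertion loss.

Convert to linear (a loss of L dB is a gain of −L dB): F_i = 10^(NF_i/10), G_i = 10^(G_i,dB/10)
  Stage 1: F_1 = 10^(3.98/10) = 2.500, G_1 = 10^(−3.98/10) = 0.3999
  Stage 2: F_2 = 10^(4.47/10) = 2.799, G_2 = 10^(10.6/10) = 11.48
  Stage 3: F_3 = 10^(6.60/10) = 4.571, G_3 = 10^(−5.37/10) = 0.2904
Friis cascade:
  F = 2.500 + (2.799 − 1)/0.3999 + (4.571 − 1)/4.592 = 7.776
NF = 10 log₁₀(7.776) = 8.91 dB

8.91 dB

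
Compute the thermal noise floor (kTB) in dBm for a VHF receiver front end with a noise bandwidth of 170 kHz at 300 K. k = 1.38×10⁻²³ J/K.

−121.5 dBm

P_n = kTB = 1.38×10⁻²³ × 300 × 1.70×10⁵ = 7.04×10⁻¹⁶ W
In dBm: 10 log₁₀(7.04×10⁻¹⁶ / 10⁻³) = −121.5 dBm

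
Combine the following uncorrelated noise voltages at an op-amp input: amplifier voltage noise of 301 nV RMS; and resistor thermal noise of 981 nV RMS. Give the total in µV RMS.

Uncorrelated sources add in power (mean-square): V_tot = √(ΣV_i²)
V_tot = √[(3.01×10⁻⁷)² + (9.81×10⁻⁷)²] = 1.03×10⁻⁶ V = 1.03 µV

1.03 µV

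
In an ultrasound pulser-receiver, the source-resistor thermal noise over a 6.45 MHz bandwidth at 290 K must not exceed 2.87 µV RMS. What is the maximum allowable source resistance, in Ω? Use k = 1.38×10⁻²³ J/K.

Johnson–Nyquist: V_n = √(4kTRB) ⇒ R = V_n² / (4kTB)
4kTB = 4 × 1.38×10⁻²³ × 290 × 6.45×10⁶ = 1.03×10⁻¹³
R = (2.87×10⁻⁶)² / 1.03×10⁻¹³ = 7.98×10¹ Ω = 79.8 Ω

79.8 Ω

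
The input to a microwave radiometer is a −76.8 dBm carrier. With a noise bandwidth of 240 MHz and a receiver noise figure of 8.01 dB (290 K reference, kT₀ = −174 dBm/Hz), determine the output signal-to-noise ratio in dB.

5.4 dB

Noise floor: N = −174 + 10 log₁₀(B) + NF
10 log₁₀(2.40×10⁸) = 83.8 dB
N = −174 + 83.8 + 8.01 = −82.19 dBm
SNR = P_sig − N = −76.8 − (−82.19) = 5.39 dB → 5.4 dB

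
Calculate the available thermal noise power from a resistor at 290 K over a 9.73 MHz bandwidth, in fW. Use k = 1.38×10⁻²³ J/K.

38.9 fW

P_n = kTB = 1.38×10⁻²³ × 290 × 9.73×10⁶ = 3.89×10⁻¹⁴ W = 38.9 fW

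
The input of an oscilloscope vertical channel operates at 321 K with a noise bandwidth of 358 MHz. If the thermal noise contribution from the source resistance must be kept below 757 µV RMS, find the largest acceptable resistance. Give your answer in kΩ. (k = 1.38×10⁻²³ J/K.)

90.3 kΩ

Johnson–Nyquist: V_n = √(4kTRB) ⇒ R = V_n² / (4kTB)
4kTB = 4 × 1.38×10⁻²³ × 321 × 3.58×10⁸ = 6.34×10⁻¹²
R = (7.57×10⁻⁴)² / 6.34×10⁻¹² = 9.03×10⁴ Ω = 90.3 kΩ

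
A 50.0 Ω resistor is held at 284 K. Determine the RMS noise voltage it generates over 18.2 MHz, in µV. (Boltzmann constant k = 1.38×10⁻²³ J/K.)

V_n = √(4kTRB)
4kTRB = 4 × 1.38×10⁻²³ × 284 × 5.00×10¹ × 1.82×10⁷ = 1.43×10⁻¹¹ V²
V_n = √(1.43×10⁻¹¹) = 3.78×10⁻⁶ V = 3.78 µV

3.78 µV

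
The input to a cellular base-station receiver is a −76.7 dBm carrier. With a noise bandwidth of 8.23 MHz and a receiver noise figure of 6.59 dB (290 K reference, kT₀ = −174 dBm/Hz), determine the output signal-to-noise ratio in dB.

21.6 dB

Noise floor: N = −174 + 10 log₁₀(B) + NF
10 log₁₀(8.23×10⁶) = 69.15 dB
N = −174 + 69.15 + 6.59 = −98.26 dBm
SNR = P_sig − N = −76.7 − (−98.26) = 21.56 dB → 21.6 dB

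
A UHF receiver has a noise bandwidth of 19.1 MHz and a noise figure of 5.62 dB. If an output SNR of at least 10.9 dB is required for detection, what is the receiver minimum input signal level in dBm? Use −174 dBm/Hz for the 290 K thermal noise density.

−84.7 dBm

Sensitivity = −174 + 10 log₁₀(B) + NF + SNR_min
= −174 + 72.81 + 5.62 + 10.9
= −84.67 dBm → −84.7 dBm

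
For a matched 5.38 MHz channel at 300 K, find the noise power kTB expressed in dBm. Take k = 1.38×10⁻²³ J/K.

P_n = kTB = 1.38×10⁻²³ × 300 × 5.38×10⁶ = 2.23×10⁻¹⁴ W
In dBm: 10 log₁₀(2.23×10⁻¹⁴ / 10⁻³) = −106.5 dBm

−106.5 dBm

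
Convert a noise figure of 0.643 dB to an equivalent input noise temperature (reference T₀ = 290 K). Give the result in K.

F = 10^(0.643/10) = 1.15958
T_e = (F − 1)·T₀ = (1.15958 − 1) × 290 = 46.3 K

46.3 K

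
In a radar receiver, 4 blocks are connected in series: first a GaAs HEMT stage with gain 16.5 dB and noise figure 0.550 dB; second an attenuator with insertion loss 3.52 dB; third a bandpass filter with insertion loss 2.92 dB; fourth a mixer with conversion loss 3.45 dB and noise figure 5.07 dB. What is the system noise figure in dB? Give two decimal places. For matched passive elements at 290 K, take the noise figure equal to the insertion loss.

Convert to linear (a loss of L dB is a gain of −L dB): F_i = 10^(NF_i/10), G_i = 10^(G_i,dB/10)
  Stage 1: F_1 = 10^(0.550/10) = 1.135, G_1 = 10^(16.5/10) = 44.67
  Stage 2: F_2 = 10^(3.52/10) = 2.249, G_2 = 10^(−3.52/10) = 0.4446
  Stage 3: F_3 = 10^(2.92/10) = 1.959, G_3 = 10^(−2.92/10) = 0.5105
  Stage 4: F_4 = 10^(5.07/10) = 3.214, G_4 = 10^(−3.45/10) = 0.4519
Friis cascade:
  F = 1.135 + (2.249 − 1)/44.67 + (1.959 − 1)/19.86 + (3.214 − 1)/10.14 = 1.430
NF = 10 log₁₀(1.430) = 1.55 dB

1.55 dB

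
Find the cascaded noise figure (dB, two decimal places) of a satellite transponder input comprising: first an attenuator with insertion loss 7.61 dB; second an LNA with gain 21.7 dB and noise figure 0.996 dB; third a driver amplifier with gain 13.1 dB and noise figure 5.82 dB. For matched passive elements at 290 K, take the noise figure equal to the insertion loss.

8.67 dB

Convert to linear (a loss of L dB is a gain of −L dB): F_i = 10^(NF_i/10), G_i = 10^(G_i,dB/10)
  Stage 1: F_1 = 10^(7.61/10) = 5.768, G_1 = 10^(−7.61/10) = 0.1734
  Stage 2: F_2 = 10^(0.996/10) = 1.258, G_2 = 10^(21.7/10) = 147.9
  Stage 3: F_3 = 10^(5.82/10) = 3.819, G_3 = 10^(13.1/10) = 20.42
Friis cascade:
  F = 5.768 + (1.258 − 1)/0.1734 + (3.819 − 1)/25.64 = 7.364
NF = 10 log₁₀(7.364) = 8.67 dB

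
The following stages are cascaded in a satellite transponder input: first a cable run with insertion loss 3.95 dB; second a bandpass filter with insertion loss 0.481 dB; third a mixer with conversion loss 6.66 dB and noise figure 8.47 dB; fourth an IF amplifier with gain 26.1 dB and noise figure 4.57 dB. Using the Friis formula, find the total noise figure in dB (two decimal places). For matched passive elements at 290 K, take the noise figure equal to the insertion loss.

16.38 dB

Convert to linear (a loss of L dB is a gain of −L dB): F_i = 10^(NF_i/10), G_i = 10^(G_i,dB/10)
  Stage 1: F_1 = 10^(3.95/10) = 2.483, G_1 = 10^(−3.95/10) = 0.4027
  Stage 2: F_2 = 10^(0.481/10) = 1.117, G_2 = 10^(−0.481/10) = 0.8952
  Stage 3: F_3 = 10^(8.47/10) = 7.031, G_3 = 10^(−6.66/10) = 0.2158
  Stage 4: F_4 = 10^(4.57/10) = 2.864, G_4 = 10^(26.1/10) = 407.4
Friis cascade:
  F = 2.483 + (1.117 − 1)/0.4027 + (7.031 − 1)/0.3605 + (2.864 − 1)/0.07779 = 43.47
NF = 10 log₁₀(43.47) = 16.38 dB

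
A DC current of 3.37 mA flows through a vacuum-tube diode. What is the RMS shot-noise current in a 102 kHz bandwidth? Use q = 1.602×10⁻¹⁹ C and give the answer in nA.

I_n = √(2qI·B)
2qI·B = 2 × 1.602×10⁻¹⁹ × 3.37×10⁻³ × 1.02×10⁵ = 1.10×10⁻¹⁶ A²
I_n = √(1.10×10⁻¹⁶) = 1.05×10⁻⁸ A = 10.5 nA

10.5 nA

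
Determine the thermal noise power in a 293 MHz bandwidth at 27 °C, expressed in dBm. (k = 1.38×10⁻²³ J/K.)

T = 27 °C + 273.15 = 300.15 K
P_n = kTB = 1.38×10⁻²³ × 300.15 × 2.93×10⁸ = 1.21×10⁻¹² W
In dBm: 10 log₁₀(1.21×10⁻¹² / 10⁻³) = −89.2 dBm

−89.2 dBm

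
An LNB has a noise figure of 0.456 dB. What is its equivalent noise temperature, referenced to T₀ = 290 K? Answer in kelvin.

F = 10^(0.456/10) = 1.11071
T_e = (F − 1)·T₀ = (1.11071 − 1) × 290 = 32.1 K

32.1 K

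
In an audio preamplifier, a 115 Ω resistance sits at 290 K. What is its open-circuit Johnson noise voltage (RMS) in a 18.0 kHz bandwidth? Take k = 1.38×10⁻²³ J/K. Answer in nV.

182 nV

V_n = √(4kTRB)
4kTRB = 4 × 1.38×10⁻²³ × 290 × 1.15×10² × 1.80×10⁴ = 3.31×10⁻¹⁴ V²
V_n = √(3.31×10⁻¹⁴) = 1.82×10⁻⁷ V = 182 nV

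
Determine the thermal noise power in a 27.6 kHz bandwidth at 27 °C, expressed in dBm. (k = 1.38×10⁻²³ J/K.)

−129.4 dBm

T = 27 °C + 273.15 = 300.15 K
P_n = kTB = 1.38×10⁻²³ × 300.15 × 2.76×10⁴ = 1.14×10⁻¹⁶ W
In dBm: 10 log₁₀(1.14×10⁻¹⁶ / 10⁻³) = −129.4 dBm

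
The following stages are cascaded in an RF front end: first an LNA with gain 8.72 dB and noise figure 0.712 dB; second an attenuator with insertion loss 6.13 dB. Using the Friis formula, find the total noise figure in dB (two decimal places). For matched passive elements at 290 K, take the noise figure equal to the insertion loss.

2.03 dB

Convert to linear (a loss of L dB is a gain of −L dB): F_i = 10^(NF_i/10), G_i = 10^(G_i,dB/10)
  Stage 1: F_1 = 10^(0.712/10) = 1.178, G_1 = 10^(8.72/10) = 7.447
  Stage 2: F_2 = 10^(6.13/10) = 4.102, G_2 = 10^(−6.13/10) = 0.2438
Friis cascade:
  F = 1.178 + (4.102 − 1)/7.447 = 1.595
NF = 10 log₁₀(1.595) = 2.03 dB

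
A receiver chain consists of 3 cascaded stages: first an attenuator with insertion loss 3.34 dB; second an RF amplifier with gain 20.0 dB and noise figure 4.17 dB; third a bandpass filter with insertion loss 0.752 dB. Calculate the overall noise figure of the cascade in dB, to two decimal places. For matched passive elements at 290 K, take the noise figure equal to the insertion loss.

Convert to linear (a loss of L dB is a gain of −L dB): F_i = 10^(NF_i/10), G_i = 10^(G_i,dB/10)
  Stage 1: F_1 = 10^(3.34/10) = 2.158, G_1 = 10^(−3.34/10) = 0.4634
  Stage 2: F_2 = 10^(4.17/10) = 2.612, G_2 = 10^(20.0/10) = 100.0
  Stage 3: F_3 = 10^(0.752/10) = 1.189, G_3 = 10^(−0.752/10) = 0.8410
Friis cascade:
  F = 2.158 + (2.612 − 1)/0.4634 + (1.189 − 1)/46.34 = 5.640
NF = 10 log₁₀(5.640) = 7.51 dB

7.51 dB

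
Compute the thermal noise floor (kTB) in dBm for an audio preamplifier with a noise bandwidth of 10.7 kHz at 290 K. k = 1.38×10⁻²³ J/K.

P_n = kTB = 1.38×10⁻²³ × 290 × 1.07×10⁴ = 4.28×10⁻¹⁷ W
In dBm: 10 log₁₀(4.28×10⁻¹⁷ / 10⁻³) = −133.7 dBm

−133.7 dBm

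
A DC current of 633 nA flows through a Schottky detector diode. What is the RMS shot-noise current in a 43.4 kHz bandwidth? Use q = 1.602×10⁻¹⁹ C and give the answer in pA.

93.8 pA

I_n = √(2qI·B)
2qI·B = 2 × 1.602×10⁻¹⁹ × 6.33×10⁻⁷ × 4.34×10⁴ = 8.80×10⁻²¹ A²
I_n = √(8.80×10⁻²¹) = 9.38×10⁻¹¹ A = 93.8 pA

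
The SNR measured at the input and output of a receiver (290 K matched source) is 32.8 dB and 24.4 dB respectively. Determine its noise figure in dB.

8.4 dB

NF (dB) = SNR_in(dB) − SNR_out(dB) when the source is at T₀
NF = 32.8 − 24.4 = 8.4 dB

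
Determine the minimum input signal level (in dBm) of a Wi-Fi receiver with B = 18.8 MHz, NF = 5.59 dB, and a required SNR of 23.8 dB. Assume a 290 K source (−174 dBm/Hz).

−71.9 dBm

Sensitivity = −174 + 10 log₁₀(B) + NF + SNR_min
= −174 + 72.74 + 5.59 + 23.8
= −71.87 dBm → −71.9 dBm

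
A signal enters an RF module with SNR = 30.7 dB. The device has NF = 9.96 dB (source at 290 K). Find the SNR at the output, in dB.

By definition F = SNR_in/SNR_out, so in dB: SNR_out = SNR_in − NF
SNR_out = 30.7 − 9.96 = 20.74 dB

20.74 dB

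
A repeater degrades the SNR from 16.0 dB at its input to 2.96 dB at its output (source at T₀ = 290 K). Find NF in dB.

13.04 dB

NF (dB) = SNR_in(dB) − SNR_out(dB) when the source is at T₀
NF = 16.0 − 2.96 = 13.04 dB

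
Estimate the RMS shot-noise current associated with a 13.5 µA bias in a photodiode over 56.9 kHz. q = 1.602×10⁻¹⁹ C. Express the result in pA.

496 pA

I_n = √(2qI·B)
2qI·B = 2 × 1.602×10⁻¹⁹ × 1.35×10⁻⁵ × 5.69×10⁴ = 2.46×10⁻¹⁹ A²
I_n = √(2.46×10⁻¹⁹) = 4.96×10⁻¹⁰ A = 496 pA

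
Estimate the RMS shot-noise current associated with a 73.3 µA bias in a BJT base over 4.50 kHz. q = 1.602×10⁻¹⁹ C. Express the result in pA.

325 pA

I_n = √(2qI·B)
2qI·B = 2 × 1.602×10⁻¹⁹ × 7.33×10⁻⁵ × 4.50×10³ = 1.06×10⁻¹⁹ A²
I_n = √(1.06×10⁻¹⁹) = 3.25×10⁻¹⁰ A = 325 pA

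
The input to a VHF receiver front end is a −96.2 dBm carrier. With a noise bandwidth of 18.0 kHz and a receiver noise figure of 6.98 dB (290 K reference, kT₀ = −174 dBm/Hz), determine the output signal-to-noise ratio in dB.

28.3 dB

Noise floor: N = −174 + 10 log₁₀(B) + NF
10 log₁₀(1.80×10⁴) = 42.55 dB
N = −174 + 42.55 + 6.98 = −124.47 dBm
SNR = P_sig − N = −96.2 − (−124.47) = 28.27 dB → 28.3 dB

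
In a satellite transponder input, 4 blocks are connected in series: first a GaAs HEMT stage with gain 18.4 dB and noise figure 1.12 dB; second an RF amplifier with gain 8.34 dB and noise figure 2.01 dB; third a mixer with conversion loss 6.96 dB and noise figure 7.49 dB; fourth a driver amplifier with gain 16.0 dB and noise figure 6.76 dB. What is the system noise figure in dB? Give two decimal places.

Convert to linear (a loss of L dB is a gain of −L dB): F_i = 10^(NF_i/10), G_i = 10^(G_i,dB/10)
  Stage 1: F_1 = 10^(1.12/10) = 1.294, G_1 = 10^(18.4/10) = 69.18
  Stage 2: F_2 = 10^(2.01/10) = 1.589, G_2 = 10^(8.34/10) = 6.823
  Stage 3: F_3 = 10^(7.49/10) = 5.610, G_3 = 10^(−6.96/10) = 0.2014
  Stage 4: F_4 = 10^(6.76/10) = 4.742, G_4 = 10^(16.0/10) = 39.81
Friis cascade:
  F = 1.294 + (1.589 − 1)/69.18 + (5.610 − 1)/472.1 + (4.742 − 1)/95.06 = 1.352
NF = 10 log₁₀(1.352) = 1.31 dB

1.31 dB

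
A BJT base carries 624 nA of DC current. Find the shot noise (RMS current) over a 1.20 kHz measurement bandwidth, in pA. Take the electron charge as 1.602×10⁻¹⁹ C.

15.5 pA

I_n = √(2qI·B)
2qI·B = 2 × 1.602×10⁻¹⁹ × 6.24×10⁻⁷ × 1.20×10³ = 2.40×10⁻²² A²
I_n = √(2.40×10⁻²²) = 1.55×10⁻¹¹ A = 15.5 pA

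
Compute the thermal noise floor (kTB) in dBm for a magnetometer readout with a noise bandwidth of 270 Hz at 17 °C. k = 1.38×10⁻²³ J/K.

T = 17 °C + 273.15 = 290.15 K
P_n = kTB = 1.38×10⁻²³ × 290.15 × 2.70×10² = 1.08×10⁻¹⁸ W
In dBm: 10 log₁₀(1.08×10⁻¹⁸ / 10⁻³) = −149.7 dBm

−149.7 dBm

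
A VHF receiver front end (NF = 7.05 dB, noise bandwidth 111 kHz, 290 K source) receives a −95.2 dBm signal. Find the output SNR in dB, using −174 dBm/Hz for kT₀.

21.3 dB

Noise floor: N = −174 + 10 log₁₀(B) + NF
10 log₁₀(1.11×10⁵) = 50.45 dB
N = −174 + 50.45 + 7.05 = −116.50 dBm
SNR = P_sig − N = −95.2 − (−116.50) = 21.30 dB → 21.3 dB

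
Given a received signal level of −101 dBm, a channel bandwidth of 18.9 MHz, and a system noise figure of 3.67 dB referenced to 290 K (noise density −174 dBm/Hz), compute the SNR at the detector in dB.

−3.4 dB

Noise floor: N = −174 + 10 log₁₀(B) + NF
10 log₁₀(1.89×10⁷) = 72.76 dB
N = −174 + 72.76 + 3.67 = −97.57 dBm
SNR = P_sig − N = −101 − (−97.57) = −3.43 dB → −3.4 dB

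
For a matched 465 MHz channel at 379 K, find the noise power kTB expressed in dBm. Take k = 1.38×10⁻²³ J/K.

P_n = kTB = 1.38×10⁻²³ × 379 × 4.65×10⁸ = 2.43×10⁻¹² W
In dBm: 10 log₁₀(2.43×10⁻¹² / 10⁻³) = −86.1 dBm

−86.1 dBm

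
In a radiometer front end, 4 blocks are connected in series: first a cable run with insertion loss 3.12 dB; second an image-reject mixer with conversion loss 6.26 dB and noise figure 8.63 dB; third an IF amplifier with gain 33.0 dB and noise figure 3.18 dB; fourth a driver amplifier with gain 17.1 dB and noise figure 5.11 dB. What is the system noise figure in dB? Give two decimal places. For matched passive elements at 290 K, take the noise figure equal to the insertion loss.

Convert to linear (a loss of L dB is a gain of −L dB): F_i = 10^(NF_i/10), G_i = 10^(G_i,dB/10)
  Stage 1: F_1 = 10^(3.12/10) = 2.051, G_1 = 10^(−3.12/10) = 0.4875
  Stage 2: F_2 = 10^(8.63/10) = 7.295, G_2 = 10^(−6.26/10) = 0.2366
  Stage 3: F_3 = 10^(3.18/10) = 2.080, G_3 = 10^(33.0/10) = 1995
  Stage 4: F_4 = 10^(5.11/10) = 3.243, G_4 = 10^(17.1/10) = 51.29
Friis cascade:
  F = 2.051 + (7.295 − 1)/0.4875 + (2.080 − 1)/0.1153 + (3.243 − 1)/230.1 = 24.33
NF = 10 log₁₀(24.33) = 13.86 dB

13.86 dB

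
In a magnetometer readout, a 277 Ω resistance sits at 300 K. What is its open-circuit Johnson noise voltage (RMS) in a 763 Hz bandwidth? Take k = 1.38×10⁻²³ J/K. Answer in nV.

59.2 nV

V_n = √(4kTRB)
4kTRB = 4 × 1.38×10⁻²³ × 300 × 2.77×10² × 7.63×10² = 3.50×10⁻¹⁵ V²
V_n = √(3.50×10⁻¹⁵) = 5.92×10⁻⁸ V = 59.2 nV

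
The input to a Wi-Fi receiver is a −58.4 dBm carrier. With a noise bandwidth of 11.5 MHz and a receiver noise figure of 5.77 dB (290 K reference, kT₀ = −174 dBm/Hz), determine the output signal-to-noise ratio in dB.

Noise floor: N = −174 + 10 log₁₀(B) + NF
10 log₁₀(1.15×10⁷) = 70.61 dB
N = −174 + 70.61 + 5.77 = −97.62 dBm
SNR = P_sig − N = −58.4 − (−97.62) = 39.22 dB → 39.2 dB

39.2 dB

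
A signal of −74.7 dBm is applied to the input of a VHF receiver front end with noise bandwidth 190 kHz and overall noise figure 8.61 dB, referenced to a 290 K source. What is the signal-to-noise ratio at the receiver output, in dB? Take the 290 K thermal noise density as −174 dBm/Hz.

37.9 dB

Noise floor: N = −174 + 10 log₁₀(B) + NF
10 log₁₀(1.90×10⁵) = 52.79 dB
N = −174 + 52.79 + 8.61 = −112.60 dBm
SNR = P_sig − N = −74.7 − (−112.60) = 37.90 dB → 37.9 dB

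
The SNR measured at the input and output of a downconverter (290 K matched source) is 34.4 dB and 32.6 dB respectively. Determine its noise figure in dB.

NF (dB) = SNR_in(dB) − SNR_out(dB) when the source is at T₀
NF = 34.4 − 32.6 = 1.8 dB

1.8 dB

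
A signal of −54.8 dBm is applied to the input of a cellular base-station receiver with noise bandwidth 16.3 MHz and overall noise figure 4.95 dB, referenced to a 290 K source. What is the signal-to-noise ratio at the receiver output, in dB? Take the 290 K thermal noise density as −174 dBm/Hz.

42.1 dB

Noise floor: N = −174 + 10 log₁₀(B) + NF
10 log₁₀(1.63×10⁷) = 72.12 dB
N = −174 + 72.12 + 4.95 = −96.93 dBm
SNR = P_sig − N = −54.8 − (−96.93) = 42.13 dB → 42.1 dB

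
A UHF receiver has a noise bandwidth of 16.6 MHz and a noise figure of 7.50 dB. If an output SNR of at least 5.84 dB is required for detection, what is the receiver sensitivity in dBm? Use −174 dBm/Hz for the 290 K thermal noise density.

Sensitivity = −174 + 10 log₁₀(B) + NF + SNR_min
= −174 + 72.2 + 7.50 + 5.84
= −88.46 dBm → −88.5 dBm

−88.5 dBm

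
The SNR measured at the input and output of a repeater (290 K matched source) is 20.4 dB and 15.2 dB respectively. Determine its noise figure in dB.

NF (dB) = SNR_in(dB) − SNR_out(dB) when the source is at T₀
NF = 20.4 − 15.2 = 5.2 dB

5.2 dB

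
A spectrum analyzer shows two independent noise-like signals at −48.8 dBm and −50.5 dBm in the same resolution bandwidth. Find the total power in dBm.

Convert to linear, add, convert back:
P₁ = 1.32×10⁻⁸ W, P₂ = 8.91×10⁻⁹ W
P_tot = 2.21×10⁻⁸ W → 10 log₁₀(P_tot / 10⁻³) = −46.6 dBm

−46.6 dBm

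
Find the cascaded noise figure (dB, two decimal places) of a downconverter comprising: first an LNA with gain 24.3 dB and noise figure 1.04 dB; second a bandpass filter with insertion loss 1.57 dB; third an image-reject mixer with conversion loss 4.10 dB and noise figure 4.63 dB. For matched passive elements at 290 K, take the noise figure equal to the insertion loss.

1.08 dB

Convert to linear (a loss of L dB is a gain of −L dB): F_i = 10^(NF_i/10), G_i = 10^(G_i,dB/10)
  Stage 1: F_1 = 10^(1.04/10) = 1.271, G_1 = 10^(24.3/10) = 269.2
  Stage 2: F_2 = 10^(1.57/10) = 1.435, G_2 = 10^(−1.57/10) = 0.6966
  Stage 3: F_3 = 10^(4.63/10) = 2.904, G_3 = 10^(−4.10/10) = 0.3890
Friis cascade:
  F = 1.271 + (1.435 − 1)/269.2 + (2.904 − 1)/187.5 = 1.282
NF = 10 log₁₀(1.282) = 1.08 dB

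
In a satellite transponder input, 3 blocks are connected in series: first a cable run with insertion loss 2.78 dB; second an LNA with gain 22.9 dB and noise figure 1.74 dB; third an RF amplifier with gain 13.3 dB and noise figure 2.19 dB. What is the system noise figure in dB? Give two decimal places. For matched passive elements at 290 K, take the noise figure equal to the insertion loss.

Convert to linear (a loss of L dB is a gain of −L dB): F_i = 10^(NF_i/10), G_i = 10^(G_i,dB/10)
  Stage 1: F_1 = 10^(2.78/10) = 1.897, G_1 = 10^(−2.78/10) = 0.5272
  Stage 2: F_2 = 10^(1.74/10) = 1.493, G_2 = 10^(22.9/10) = 195.0
  Stage 3: F_3 = 10^(2.19/10) = 1.656, G_3 = 10^(13.3/10) = 21.38
Friis cascade:
  F = 1.897 + (1.493 − 1)/0.5272 + (1.656 − 1)/102.8 = 2.838
NF = 10 log₁₀(2.838) = 4.53 dB

4.53 dB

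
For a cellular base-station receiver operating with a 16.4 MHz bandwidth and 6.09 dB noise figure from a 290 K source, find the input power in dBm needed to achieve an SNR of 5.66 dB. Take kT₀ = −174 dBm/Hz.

−90.1 dBm

Sensitivity = −174 + 10 log₁₀(B) + NF + SNR_min
= −174 + 72.15 + 6.09 + 5.66
= −90.10 dBm → −90.1 dBm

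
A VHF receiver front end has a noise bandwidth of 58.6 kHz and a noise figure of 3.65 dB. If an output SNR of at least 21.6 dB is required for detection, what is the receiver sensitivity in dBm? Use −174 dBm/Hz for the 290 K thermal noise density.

Sensitivity = −174 + 10 log₁₀(B) + NF + SNR_min
= −174 + 47.68 + 3.65 + 21.6
= −101.07 dBm → −101.1 dBm

−101.1 dBm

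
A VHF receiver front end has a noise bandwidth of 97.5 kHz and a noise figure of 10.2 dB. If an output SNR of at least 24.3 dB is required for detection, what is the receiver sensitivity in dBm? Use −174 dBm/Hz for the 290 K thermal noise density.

Sensitivity = −174 + 10 log₁₀(B) + NF + SNR_min
= −174 + 49.89 + 10.2 + 24.3
= −89.61 dBm → −89.6 dBm

−89.6 dBm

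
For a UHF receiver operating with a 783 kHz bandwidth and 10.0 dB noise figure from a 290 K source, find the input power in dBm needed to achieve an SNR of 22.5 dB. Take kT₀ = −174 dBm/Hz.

Sensitivity = −174 + 10 log₁₀(B) + NF + SNR_min
= −174 + 58.94 + 10.0 + 22.5
= −82.56 dBm → −82.6 dBm

−82.6 dBm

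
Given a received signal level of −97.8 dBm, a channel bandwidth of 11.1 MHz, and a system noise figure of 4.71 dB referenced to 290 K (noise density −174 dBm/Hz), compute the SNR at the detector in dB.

1.0 dB

Noise floor: N = −174 + 10 log₁₀(B) + NF
10 log₁₀(1.11×10⁷) = 70.45 dB
N = −174 + 70.45 + 4.71 = −98.84 dBm
SNR = P_sig − N = −97.8 − (−98.84) = 1.04 dB → 1.0 dB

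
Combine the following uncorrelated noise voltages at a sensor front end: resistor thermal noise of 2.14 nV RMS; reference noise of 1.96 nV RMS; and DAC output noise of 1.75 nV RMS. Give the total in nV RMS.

3.39 nV

Uncorrelated sources add in power (mean-square): V_tot = √(ΣV_i²)
V_tot = √[(2.14×10⁻⁹)² + (1.96×10⁻⁹)² + (1.75×10⁻⁹)²] = 3.39×10⁻⁹ V = 3.39 nV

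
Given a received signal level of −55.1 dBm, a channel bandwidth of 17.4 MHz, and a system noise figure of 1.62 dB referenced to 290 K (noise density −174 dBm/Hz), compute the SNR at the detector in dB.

44.9 dB

Noise floor: N = −174 + 10 log₁₀(B) + NF
10 log₁₀(1.74×10⁷) = 72.41 dB
N = −174 + 72.41 + 1.62 = −99.97 dBm
SNR = P_sig − N = −55.1 − (−99.97) = 44.87 dB → 44.9 dB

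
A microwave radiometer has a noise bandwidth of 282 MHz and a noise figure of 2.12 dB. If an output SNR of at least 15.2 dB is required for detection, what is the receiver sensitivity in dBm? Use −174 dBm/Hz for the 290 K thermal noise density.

Sensitivity = −174 + 10 log₁₀(B) + NF + SNR_min
= −174 + 84.5 + 2.12 + 15.2
= −72.18 dBm → −72.2 dBm

−72.2 dBm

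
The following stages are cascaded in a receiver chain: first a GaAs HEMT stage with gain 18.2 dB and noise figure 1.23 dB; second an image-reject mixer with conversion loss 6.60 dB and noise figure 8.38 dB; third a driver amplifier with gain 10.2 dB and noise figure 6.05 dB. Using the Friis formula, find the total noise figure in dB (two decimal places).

2.11 dB

Convert to linear (a loss of L dB is a gain of −L dB): F_i = 10^(NF_i/10), G_i = 10^(G_i,dB/10)
  Stage 1: F_1 = 10^(1.23/10) = 1.327, G_1 = 10^(18.2/10) = 66.07
  Stage 2: F_2 = 10^(8.38/10) = 6.887, G_2 = 10^(−6.60/10) = 0.2188
  Stage 3: F_3 = 10^(6.05/10) = 4.027, G_3 = 10^(10.2/10) = 10.47
Friis cascade:
  F = 1.327 + (6.887 − 1)/66.07 + (4.027 − 1)/14.45 = 1.626
NF = 10 log₁₀(1.626) = 2.11 dB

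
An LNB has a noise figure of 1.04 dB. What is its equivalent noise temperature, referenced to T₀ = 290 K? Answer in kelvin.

F = 10^(1.04/10) = 1.27057
T_e = (F − 1)·T₀ = (1.27057 − 1) × 290 = 78.5 K

78.5 K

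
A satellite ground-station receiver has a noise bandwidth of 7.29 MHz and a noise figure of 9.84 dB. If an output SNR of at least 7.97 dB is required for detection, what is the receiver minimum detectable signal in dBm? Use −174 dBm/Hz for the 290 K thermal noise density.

−87.6 dBm

Sensitivity = −174 + 10 log₁₀(B) + NF + SNR_min
= −174 + 68.63 + 9.84 + 7.97
= −87.56 dBm → −87.6 dBm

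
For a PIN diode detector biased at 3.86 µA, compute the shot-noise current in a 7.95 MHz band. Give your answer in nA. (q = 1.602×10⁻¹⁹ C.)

3.14 nA

I_n = √(2qI·B)
2qI·B = 2 × 1.602×10⁻¹⁹ × 3.86×10⁻⁶ × 7.95×10⁶ = 9.83×10⁻¹⁸ A²
I_n = √(9.83×10⁻¹⁸) = 3.14×10⁻⁹ A = 3.14 nA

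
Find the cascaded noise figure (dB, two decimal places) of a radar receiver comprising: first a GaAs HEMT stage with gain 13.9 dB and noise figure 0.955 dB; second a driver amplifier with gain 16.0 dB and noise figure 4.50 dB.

1.21 dB

Convert to linear (a loss of L dB is a gain of −L dB): F_i = 10^(NF_i/10), G_i = 10^(G_i,dB/10)
  Stage 1: F_1 = 10^(0.955/10) = 1.246, G_1 = 10^(13.9/10) = 24.55
  Stage 2: F_2 = 10^(4.50/10) = 2.818, G_2 = 10^(16.0/10) = 39.81
Friis cascade:
  F = 1.246 + (2.818 − 1)/24.55 = 1.320
NF = 10 log₁₀(1.320) = 1.21 dB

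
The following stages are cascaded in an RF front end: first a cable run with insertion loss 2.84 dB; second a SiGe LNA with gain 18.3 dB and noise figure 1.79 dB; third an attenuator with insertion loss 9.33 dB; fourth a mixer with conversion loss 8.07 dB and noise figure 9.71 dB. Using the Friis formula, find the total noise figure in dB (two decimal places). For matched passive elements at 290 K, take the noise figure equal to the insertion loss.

Convert to linear (a loss of L dB is a gain of −L dB): F_i = 10^(NF_i/10), G_i = 10^(G_i,dB/10)
  Stage 1: F_1 = 10^(2.84/10) = 1.923, G_1 = 10^(−2.84/10) = 0.5200
  Stage 2: F_2 = 10^(1.79/10) = 1.510, G_2 = 10^(18.3/10) = 67.61
  Stage 3: F_3 = 10^(9.33/10) = 8.570, G_3 = 10^(−9.33/10) = 0.1167
  Stage 4: F_4 = 10^(9.71/10) = 9.354, G_4 = 10^(−8.07/10) = 0.1560
Friis cascade:
  F = 1.923 + (1.510 − 1)/0.5200 + (8.570 − 1)/35.16 + (9.354 − 1)/4.102 = 5.156
NF = 10 log₁₀(5.156) = 7.12 dB

7.12 dB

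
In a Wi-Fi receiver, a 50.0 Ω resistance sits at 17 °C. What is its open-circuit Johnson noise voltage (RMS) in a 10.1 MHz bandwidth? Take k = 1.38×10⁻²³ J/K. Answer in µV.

2.84 µV

T = 17 °C + 273.15 = 290.15 K
V_n = √(4kTRB)
4kTRB = 4 × 1.38×10⁻²³ × 290.15 × 5.00×10¹ × 1.01×10⁷ = 8.09×10⁻¹² V²
V_n = √(8.09×10⁻¹²) = 2.84×10⁻⁶ V = 2.84 µV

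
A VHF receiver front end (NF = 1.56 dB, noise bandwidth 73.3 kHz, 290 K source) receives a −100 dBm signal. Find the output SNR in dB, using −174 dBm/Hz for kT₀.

23.8 dB

Noise floor: N = −174 + 10 log₁₀(B) + NF
10 log₁₀(7.33×10⁴) = 48.65 dB
N = −174 + 48.65 + 1.56 = −123.79 dBm
SNR = P_sig − N = −100 − (−123.79) = 23.79 dB → 23.8 dB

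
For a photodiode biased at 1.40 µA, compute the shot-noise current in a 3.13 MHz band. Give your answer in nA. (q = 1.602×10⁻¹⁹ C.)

1.18 nA

I_n = √(2qI·B)
2qI·B = 2 × 1.602×10⁻¹⁹ × 1.40×10⁻⁶ × 3.13×10⁶ = 1.40×10⁻¹⁸ A²
I_n = √(1.40×10⁻¹⁸) = 1.18×10⁻⁹ A = 1.18 nA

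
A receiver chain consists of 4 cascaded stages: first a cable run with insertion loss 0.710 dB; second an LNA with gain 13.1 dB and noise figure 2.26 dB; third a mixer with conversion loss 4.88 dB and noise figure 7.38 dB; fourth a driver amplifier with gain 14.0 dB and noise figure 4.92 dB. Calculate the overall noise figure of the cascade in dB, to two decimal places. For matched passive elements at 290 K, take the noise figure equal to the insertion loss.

Convert to linear (a loss of L dB is a gain of −L dB): F_i = 10^(NF_i/10), G_i = 10^(G_i,dB/10)
  Stage 1: F_1 = 10^(0.710/10) = 1.178, G_1 = 10^(−0.710/10) = 0.8492
  Stage 2: F_2 = 10^(2.26/10) = 1.683, G_2 = 10^(13.1/10) = 20.42
  Stage 3: F_3 = 10^(7.38/10) = 5.470, G_3 = 10^(−4.88/10) = 0.3251
  Stage 4: F_4 = 10^(4.92/10) = 3.105, G_4 = 10^(14.0/10) = 25.12
Friis cascade:
  F = 1.178 + (1.683 − 1)/0.8492 + (5.470 − 1)/17.34 + (3.105 − 1)/5.636 = 2.613
NF = 10 log₁₀(2.613) = 4.17 dB

4.17 dB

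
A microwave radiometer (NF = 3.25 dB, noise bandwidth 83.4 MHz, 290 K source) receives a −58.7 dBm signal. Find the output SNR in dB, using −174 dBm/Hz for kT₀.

Noise floor: N = −174 + 10 log₁₀(B) + NF
10 log₁₀(8.34×10⁷) = 79.21 dB
N = −174 + 79.21 + 3.25 = −91.54 dBm
SNR = P_sig − N = −58.7 − (−91.54) = 32.84 dB → 32.8 dB

32.8 dB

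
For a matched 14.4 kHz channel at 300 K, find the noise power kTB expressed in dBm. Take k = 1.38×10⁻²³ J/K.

P_n = kTB = 1.38×10⁻²³ × 300 × 1.44×10⁴ = 5.96×10⁻¹⁷ W
In dBm: 10 log₁₀(5.96×10⁻¹⁷ / 10⁻³) = −132.2 dBm

−132.2 dBm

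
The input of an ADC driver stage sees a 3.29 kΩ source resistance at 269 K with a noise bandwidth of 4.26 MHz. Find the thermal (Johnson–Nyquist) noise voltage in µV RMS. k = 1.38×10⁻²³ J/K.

14.4 µV

V_n = √(4kTRB)
4kTRB = 4 × 1.38×10⁻²³ × 269 × 3.29×10³ × 4.26×10⁶ = 2.08×10⁻¹⁰ V²
V_n = √(2.08×10⁻¹⁰) = 1.44×10⁻⁵ V = 14.4 µV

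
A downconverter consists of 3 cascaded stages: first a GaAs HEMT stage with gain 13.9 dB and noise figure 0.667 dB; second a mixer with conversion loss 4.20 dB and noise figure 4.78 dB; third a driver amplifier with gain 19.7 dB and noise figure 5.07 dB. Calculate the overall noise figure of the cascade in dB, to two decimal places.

Convert to linear (a loss of L dB is a gain of −L dB): F_i = 10^(NF_i/10), G_i = 10^(G_i,dB/10)
  Stage 1: F_1 = 10^(0.667/10) = 1.166, G_1 = 10^(13.9/10) = 24.55
  Stage 2: F_2 = 10^(4.78/10) = 3.006, G_2 = 10^(−4.20/10) = 0.3802
  Stage 3: F_3 = 10^(5.07/10) = 3.214, G_3 = 10^(19.7/10) = 93.33
Friis cascade:
  F = 1.166 + (3.006 − 1)/24.55 + (3.214 − 1)/9.333 = 1.485
NF = 10 log₁₀(1.485) = 1.72 dB

1.72 dB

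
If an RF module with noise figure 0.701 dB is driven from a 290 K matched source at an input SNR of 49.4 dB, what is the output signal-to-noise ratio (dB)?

48.699 dB

By definition F = SNR_in/SNR_out, so in dB: SNR_out = SNR_in − NF
SNR_out = 49.4 − 0.701 = 48.699 dB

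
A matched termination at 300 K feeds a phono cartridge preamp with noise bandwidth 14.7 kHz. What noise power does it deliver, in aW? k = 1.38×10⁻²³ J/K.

60.9 aW

P_n = kTB = 1.38×10⁻²³ × 300 × 1.47×10⁴ = 6.09×10⁻¹⁷ W = 60.9 aW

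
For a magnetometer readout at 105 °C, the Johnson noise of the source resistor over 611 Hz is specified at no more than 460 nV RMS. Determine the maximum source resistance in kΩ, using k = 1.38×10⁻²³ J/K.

16.6 kΩ

T = 105 °C + 273.15 = 378.15 K
Johnson–Nyquist: V_n = √(4kTRB) ⇒ R = V_n² / (4kTB)
4kTB = 4 × 1.38×10⁻²³ × 378.15 × 6.11×10² = 1.28×10⁻¹⁷
R = (4.60×10⁻⁷)² / 1.28×10⁻¹⁷ = 1.66×10⁴ Ω = 16.6 kΩ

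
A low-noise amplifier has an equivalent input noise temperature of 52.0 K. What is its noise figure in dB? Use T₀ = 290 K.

0.716 dB

F = 1 + T_e/T₀ = 1 + 52.0/290 = 1.17931
NF = 10 log₁₀(1.17931) = 0.716 dB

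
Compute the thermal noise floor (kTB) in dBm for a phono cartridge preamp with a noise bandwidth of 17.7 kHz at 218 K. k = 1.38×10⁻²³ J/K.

−132.7 dBm

P_n = kTB = 1.38×10⁻²³ × 218 × 1.77×10⁴ = 5.32×10⁻¹⁷ W
In dBm: 10 log₁₀(5.32×10⁻¹⁷ / 10⁻³) = −132.7 dBm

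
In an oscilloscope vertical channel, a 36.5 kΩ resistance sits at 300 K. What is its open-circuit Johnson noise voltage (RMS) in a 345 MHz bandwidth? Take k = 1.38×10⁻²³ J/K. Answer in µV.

457 µV

V_n = √(4kTRB)
4kTRB = 4 × 1.38×10⁻²³ × 300 × 3.65×10⁴ × 3.45×10⁸ = 2.09×10⁻⁷ V²
V_n = √(2.09×10⁻⁷) = 4.57×10⁻⁴ V = 457 µV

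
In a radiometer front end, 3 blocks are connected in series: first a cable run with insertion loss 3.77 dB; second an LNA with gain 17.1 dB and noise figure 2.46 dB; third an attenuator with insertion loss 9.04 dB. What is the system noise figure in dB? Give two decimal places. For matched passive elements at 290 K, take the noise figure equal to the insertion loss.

Convert to linear (a loss of L dB is a gain of −L dB): F_i = 10^(NF_i/10), G_i = 10^(G_i,dB/10)
  Stage 1: F_1 = 10^(3.77/10) = 2.382, G_1 = 10^(−3.77/10) = 0.4198
  Stage 2: F_2 = 10^(2.46/10) = 1.762, G_2 = 10^(17.1/10) = 51.29
  Stage 3: F_3 = 10^(9.04/10) = 8.017, G_3 = 10^(−9.04/10) = 0.1247
Friis cascade:
  F = 2.382 + (1.762 − 1)/0.4198 + (8.017 − 1)/21.53 = 4.524
NF = 10 log₁₀(4.524) = 6.55 dB

6.55 dB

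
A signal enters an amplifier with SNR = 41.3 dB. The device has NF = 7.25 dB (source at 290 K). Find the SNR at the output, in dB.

34.05 dB

By definition F = SNR_in/SNR_out, so in dB: SNR_out = SNR_in − NF
SNR_out = 41.3 − 7.25 = 34.05 dB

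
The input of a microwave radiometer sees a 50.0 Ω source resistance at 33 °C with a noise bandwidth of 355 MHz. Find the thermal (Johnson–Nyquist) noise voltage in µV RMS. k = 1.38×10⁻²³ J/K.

17.3 µV

T = 33 °C + 273.15 = 306.15 K
V_n = √(4kTRB)
4kTRB = 4 × 1.38×10⁻²³ × 306.15 × 5.00×10¹ × 3.55×10⁸ = 3.00×10⁻¹⁰ V²
V_n = √(3.00×10⁻¹⁰) = 1.73×10⁻⁵ V = 17.3 µV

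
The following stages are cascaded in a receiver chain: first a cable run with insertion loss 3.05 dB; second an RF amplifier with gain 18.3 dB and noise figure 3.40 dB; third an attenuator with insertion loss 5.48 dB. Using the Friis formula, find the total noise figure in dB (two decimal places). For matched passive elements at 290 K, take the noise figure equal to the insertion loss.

6.52 dB

Convert to linear (a loss of L dB is a gain of −L dB): F_i = 10^(NF_i/10), G_i = 10^(G_i,dB/10)
  Stage 1: F_1 = 10^(3.05/10) = 2.018, G_1 = 10^(−3.05/10) = 0.4955
  Stage 2: F_2 = 10^(3.40/10) = 2.188, G_2 = 10^(18.3/10) = 67.61
  Stage 3: F_3 = 10^(5.48/10) = 3.532, G_3 = 10^(−5.48/10) = 0.2831
Friis cascade:
  F = 2.018 + (2.188 − 1)/0.4955 + (3.532 − 1)/33.50 = 4.491
NF = 10 log₁₀(4.491) = 6.52 dB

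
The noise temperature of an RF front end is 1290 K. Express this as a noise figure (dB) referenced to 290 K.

F = 1 + T_e/T₀ = 1 + 1290/290 = 5.44828
NF = 10 log₁₀(5.44828) = 7.36 dB

7.36 dB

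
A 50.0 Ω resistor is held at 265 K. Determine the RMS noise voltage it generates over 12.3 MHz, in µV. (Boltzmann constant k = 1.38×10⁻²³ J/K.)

3.00 µV

V_n = √(4kTRB)
4kTRB = 4 × 1.38×10⁻²³ × 265 × 5.00×10¹ × 1.23×10⁷ = 9.00×10⁻¹² V²
V_n = √(9.00×10⁻¹²) = 3.00×10⁻⁶ V = 3.00 µV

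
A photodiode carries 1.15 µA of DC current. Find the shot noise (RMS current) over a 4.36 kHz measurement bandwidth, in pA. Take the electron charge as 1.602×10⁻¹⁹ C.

I_n = √(2qI·B)
2qI·B = 2 × 1.602×10⁻¹⁹ × 1.15×10⁻⁶ × 4.36×10³ = 1.61×10⁻²¹ A²
I_n = √(1.61×10⁻²¹) = 4.01×10⁻¹¹ A = 40.1 pA

40.1 pA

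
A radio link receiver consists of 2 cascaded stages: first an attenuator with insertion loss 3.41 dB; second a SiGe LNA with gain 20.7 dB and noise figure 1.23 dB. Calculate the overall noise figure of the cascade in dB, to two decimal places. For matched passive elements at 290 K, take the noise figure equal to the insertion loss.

4.64 dB

Convert to linear (a loss of L dB is a gain of −L dB): F_i = 10^(NF_i/10), G_i = 10^(G_i,dB/10)
  Stage 1: F_1 = 10^(3.41/10) = 2.193, G_1 = 10^(−3.41/10) = 0.4560
  Stage 2: F_2 = 10^(1.23/10) = 1.327, G_2 = 10^(20.7/10) = 117.5
Friis cascade:
  F = 2.193 + (1.327 − 1)/0.4560 = 2.911
NF = 10 log₁₀(2.911) = 4.64 dB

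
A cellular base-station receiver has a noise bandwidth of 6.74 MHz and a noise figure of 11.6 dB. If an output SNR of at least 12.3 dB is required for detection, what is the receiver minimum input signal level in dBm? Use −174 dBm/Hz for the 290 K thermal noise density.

Sensitivity = −174 + 10 log₁₀(B) + NF + SNR_min
= −174 + 68.29 + 11.6 + 12.3
= −81.81 dBm → −81.8 dBm

−81.8 dBm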